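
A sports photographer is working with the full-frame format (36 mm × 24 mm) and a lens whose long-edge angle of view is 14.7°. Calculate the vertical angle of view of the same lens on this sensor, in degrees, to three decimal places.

From the long-edge AOV: f = 36 / (2·tan(7.35°)) = 36 / 0.25798 ≈ 139.5457 mm.
Vertical AOV = 2·arctan(24 / (2 × 139.5457)) = 2·arctan(0.08599) ≈ 9.8299°.

9.830°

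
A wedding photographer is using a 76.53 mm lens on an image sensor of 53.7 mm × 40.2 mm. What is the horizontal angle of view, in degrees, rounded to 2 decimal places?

Angle of view α = 2·arctan(w/2f) with w = 53.7 mm and f = 76.53 mm.
w/2f = 0.35084; arctan(0.35084) ≈ 19.3331°, so α ≈ 38.6661°.

38.67°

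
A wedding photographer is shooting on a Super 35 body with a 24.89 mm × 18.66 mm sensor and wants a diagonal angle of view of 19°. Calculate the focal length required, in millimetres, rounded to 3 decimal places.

92.947 mm

Sensor diagonal = √(24.89² + 18.66²) = √967.7077 ≈ 31.1080 mm.
From α = 2·arctan(d/2f) we get f = d / (2·tan(α/2)).
With d = 31.1080 mm and α/2 = 9.5°, tan(α/2) ≈ 0.16734, so f ≈ 31.1080 / 0.33469 ≈ 92.9470 mm.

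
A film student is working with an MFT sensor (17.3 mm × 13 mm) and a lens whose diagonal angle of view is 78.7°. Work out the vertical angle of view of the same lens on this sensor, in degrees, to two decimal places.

52.45°

Sensor diagonal = √(17.3² + 13²) = √468.2900 ≈ 21.6400 mm.
From the diagonal AOV: f = 21.6400 / (2·tan(39.35°)) = 21.6400 / 1.63990 ≈ 13.1960 mm.
Vertical AOV = 2·arctan(13 / (2 × 13.1960)) = 2·arctan(0.49258) ≈ 52.4474°.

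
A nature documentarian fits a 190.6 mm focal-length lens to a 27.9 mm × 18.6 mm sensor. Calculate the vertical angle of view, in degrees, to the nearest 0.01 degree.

Angle of view α = 2·arctan(h/2f) with h = 18.6 mm and f = 190.6 mm.
h/2f = 0.04879; arctan(0.04879) ≈ 2.7934°, so α ≈ 5.5869°.

5.59°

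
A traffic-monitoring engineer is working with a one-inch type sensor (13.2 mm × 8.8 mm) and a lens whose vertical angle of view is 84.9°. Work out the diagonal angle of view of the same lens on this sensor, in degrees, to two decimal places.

117.53°

From the vertical AOV: f = 8.8 / (2·tan(42.45°)) = 8.8 / 1.82945 ≈ 4.8102 mm.
Sensor diagonal = √(13.2² + 8.8²) = √251.6800 ≈ 15.8644 mm.
Diagonal AOV = 2·arctan(15.8644 / (2 × 4.8102)) = 2·arctan(1.64905) ≈ 117.5339°.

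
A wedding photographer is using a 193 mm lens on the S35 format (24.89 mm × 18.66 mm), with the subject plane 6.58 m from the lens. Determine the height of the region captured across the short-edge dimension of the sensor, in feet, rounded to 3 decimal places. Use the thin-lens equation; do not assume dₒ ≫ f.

2.026 ft

dₒ: 6.58 m = 6580 mm.
Similar triangles through the lens centre give W/dₒ = h/dᵢ; with 1/f = 1/dₒ + 1/dᵢ this gives W = h·(dₒ − f)/f.
W = 18.66 mm × (6580 − 193) / 193 = 18.66 × 33.0933 ≈ 617.520 mm = 617.520/304.8 ft = 2.02599 ft.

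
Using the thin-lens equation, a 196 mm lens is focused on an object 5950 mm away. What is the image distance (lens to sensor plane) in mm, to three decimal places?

202.676 mm

1/dᵢ = 1/f − 1/dₒ = 1/196 − 1/5950 = 0.0049340 mm⁻¹.
dᵢ = 1/0.0049340 ≈ 202.6764 mm.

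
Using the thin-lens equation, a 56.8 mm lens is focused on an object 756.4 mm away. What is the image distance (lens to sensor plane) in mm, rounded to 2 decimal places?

1/dᵢ = 1/f − 1/dₒ = 1/56.8 − 1/756.4 = 0.0162836 mm⁻¹.
dᵢ = 1/0.0162836 ≈ 61.4115 mm.

61.41 mm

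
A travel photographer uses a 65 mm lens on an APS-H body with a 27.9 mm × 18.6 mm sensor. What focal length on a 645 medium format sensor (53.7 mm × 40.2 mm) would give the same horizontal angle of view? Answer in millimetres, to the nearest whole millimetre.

Equal angle of view means equal width/f ratio, so f₂ = f₁ · (width₂/width₁) = 65 × 53.7/27.9.
f₂ = 65 × 1.92473 ≈ 125.108 mm.

125 mm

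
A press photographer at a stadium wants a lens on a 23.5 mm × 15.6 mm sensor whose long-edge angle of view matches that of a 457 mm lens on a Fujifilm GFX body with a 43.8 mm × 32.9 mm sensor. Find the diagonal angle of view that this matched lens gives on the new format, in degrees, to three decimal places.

Equal long-edge AOV ⇒ f₂ = f₁ · 23.5/43.8 = 457 × 0.53653 ≈ 245.1941 mm.
Sensor diagonal = √(23.5² + 15.6²) = √795.6100 ≈ 28.2066 mm.
Diagonal AOV on the new format = 2·arctan(28.2066 / (2 × 245.1941)) = 2·arctan(0.05752) ≈ 6.5839°.

6.584°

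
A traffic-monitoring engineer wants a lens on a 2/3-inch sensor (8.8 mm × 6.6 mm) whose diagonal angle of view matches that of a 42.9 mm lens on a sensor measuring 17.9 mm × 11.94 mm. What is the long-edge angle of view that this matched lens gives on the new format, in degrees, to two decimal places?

Sensor diagonal = √(17.9² + 11.94²) = √462.9736 ≈ 21.5168 mm.
Sensor diagonal = √(8.8² + 6.6²) = √121.0000 ≈ 11.0000 mm.
Equal diagonal AOV ⇒ f₂ = f₁ · 11.0000/21.5168 = 42.9 × 0.51123 ≈ 21.9317 mm.
Long-edge AOV on the new format = 2·arctan(8.8 / (2 × 21.9317)) = 2·arctan(0.20062) ≈ 22.6885°.

22.69°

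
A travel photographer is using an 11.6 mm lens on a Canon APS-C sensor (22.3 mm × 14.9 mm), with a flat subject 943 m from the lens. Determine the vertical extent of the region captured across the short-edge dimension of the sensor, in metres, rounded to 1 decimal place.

dₒ: 943 m = 943000 mm.
Similar triangles through the lens centre give W/dₒ = h/dᵢ; with 1/f = 1/dₒ + 1/dᵢ this gives W = h·(dₒ − f)/f.
W = 14.9 mm × (943000 − 11.6) / 11.6 = 14.9 × 81292.1034 ≈ 1211252.341 mm = 1211.25 m.

1211.3 m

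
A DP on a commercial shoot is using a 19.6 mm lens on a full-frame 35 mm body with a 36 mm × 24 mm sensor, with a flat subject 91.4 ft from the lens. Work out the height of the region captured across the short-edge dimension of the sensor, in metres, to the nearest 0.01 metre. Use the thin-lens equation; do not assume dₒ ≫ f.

dₒ: 91.4 ft × 304.8 mm/ft = 27858.72 mm.
Similar triangles through the lens centre give W/dₒ = h/dᵢ; with 1/f = 1/dₒ + 1/dᵢ this gives W = h·(dₒ − f)/f.
W = 24 mm × (27858.7 − 19.6) / 19.6 = 24 × 1420.3632 ≈ 34088.717 mm = 34.0887 m.

34.09 m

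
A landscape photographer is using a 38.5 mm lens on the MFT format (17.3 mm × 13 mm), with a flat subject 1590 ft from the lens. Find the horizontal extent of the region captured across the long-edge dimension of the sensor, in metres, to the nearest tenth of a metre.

217.8 m

dₒ: 1590 ft × 304.8 mm/ft = 484631.98 mm.
Similar triangles through the lens centre give W/dₒ = w/dᵢ; with 1/f = 1/dₒ + 1/dᵢ this gives W = w·(dₒ − f)/f.
W = 17.3 mm × (484632 − 38.5) / 38.5 = 17.3 × 12586.8438 ≈ 217752.397 mm = 217.752 m.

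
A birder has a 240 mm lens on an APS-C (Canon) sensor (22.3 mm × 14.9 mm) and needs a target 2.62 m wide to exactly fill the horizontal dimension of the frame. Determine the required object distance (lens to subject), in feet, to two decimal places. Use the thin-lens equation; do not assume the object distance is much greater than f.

93.30 ft

W: 2.62 m = 2620 mm.
Magnification m = w/W = dᵢ/dₒ; combined with 1/f = 1/dₒ + 1/dᵢ this gives dₒ = f·(1 + W/w).
dₒ = 240 mm × (1 + 2620/22.3) = 240 × 118.4888 ≈ 28437.309 mm = 28437.309/304.8 ft = 93.2983 ft.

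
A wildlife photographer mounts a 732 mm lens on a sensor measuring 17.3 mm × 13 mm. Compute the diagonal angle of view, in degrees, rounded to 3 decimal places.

Sensor diagonal = √(17.3² + 13²) = √468.2900 ≈ 21.6400 mm.
Angle of view α = 2·arctan(d/2f) with d = 21.6400 mm and f = 732 mm.
d/2f = 0.01478; arctan(0.01478) ≈ 0.8469°, so α ≈ 1.6937°.

1.694°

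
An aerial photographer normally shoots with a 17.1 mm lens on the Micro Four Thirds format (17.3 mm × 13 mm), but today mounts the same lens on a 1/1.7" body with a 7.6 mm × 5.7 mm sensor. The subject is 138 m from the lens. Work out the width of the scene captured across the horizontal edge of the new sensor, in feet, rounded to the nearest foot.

The focal length stays 17.1 mm; the relevant sensor dimension is now w = 7.6 mm. Object distance dₒ = 138 m = 138000 mm.
Thin-lens field width W = w·(dₒ − f)/f = 7.6 × (138000 − 17.1)/17.1 ≈ 61325.733 mm = 61325.733/304.8 ft = 201.2 ft.

201 ft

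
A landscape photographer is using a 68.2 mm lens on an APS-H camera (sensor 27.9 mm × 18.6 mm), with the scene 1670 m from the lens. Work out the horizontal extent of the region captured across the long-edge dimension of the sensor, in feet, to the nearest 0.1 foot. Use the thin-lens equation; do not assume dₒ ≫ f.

2241.3 ft

dₒ: 1670 m = 1.67e+06 mm.
Similar triangles through the lens centre give W/dₒ = w/dᵢ; with 1/f = 1/dₒ + 1/dᵢ this gives W = w·(dₒ − f)/f.
W = 27.9 mm × (1.67e+06 − 68.2) / 68.2 = 27.9 × 24485.8035 ≈ 683153.918 mm = 683153.918/304.8 ft = 2241.32 ft.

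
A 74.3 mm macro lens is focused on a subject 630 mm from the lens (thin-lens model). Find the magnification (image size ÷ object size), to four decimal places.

Thin lens: 1/f = 1/dₒ + 1/dᵢ → 1/dᵢ = 1/74.3 − 1/630 = 0.0118716 mm⁻¹, so dᵢ ≈ 84.2343 mm.
Magnification m = dᵢ/dₒ = 84.2343/630 ≈ 0.13371.

0.1337×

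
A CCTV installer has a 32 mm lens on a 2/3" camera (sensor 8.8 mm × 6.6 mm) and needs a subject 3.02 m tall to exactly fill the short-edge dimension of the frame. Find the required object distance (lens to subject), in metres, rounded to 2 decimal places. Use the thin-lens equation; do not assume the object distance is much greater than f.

W: 3.02 m = 3020 mm.
Magnification m = h/W = dᵢ/dₒ; combined with 1/f = 1/dₒ + 1/dᵢ this gives dₒ = f·(1 + W/h).
dₒ = 32 mm × (1 + 3020/6.6) = 32 × 458.5758 ≈ 14674.424 mm = 14.6744 m.

14.67 m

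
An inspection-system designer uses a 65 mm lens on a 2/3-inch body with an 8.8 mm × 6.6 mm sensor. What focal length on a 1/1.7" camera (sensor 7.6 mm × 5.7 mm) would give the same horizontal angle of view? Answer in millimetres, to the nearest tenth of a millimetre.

Equal angle of view means equal width/f ratio, so f₂ = f₁ · (width₂/width₁) = 65 × 7.6/8.8.
f₂ = 65 × 0.86364 ≈ 56.136 mm.

56.1 mm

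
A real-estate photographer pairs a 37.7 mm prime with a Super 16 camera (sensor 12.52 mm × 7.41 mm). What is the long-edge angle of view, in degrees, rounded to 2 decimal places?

18.86°

Angle of view α = 2·arctan(w/2f) with w = 12.52 mm and f = 37.7 mm.
w/2f = 0.16605; arctan(0.16605) ≈ 9.4278°, so α ≈ 18.8556°.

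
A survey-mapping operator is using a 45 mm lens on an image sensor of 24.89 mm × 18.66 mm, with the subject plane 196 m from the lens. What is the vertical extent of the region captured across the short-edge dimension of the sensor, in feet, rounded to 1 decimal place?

dₒ: 196 m = 196000 mm.
Similar triangles through the lens centre give W/dₒ = h/dᵢ; with 1/f = 1/dₒ + 1/dᵢ this gives W = h·(dₒ − f)/f.
W = 18.66 mm × (196000 − 45) / 45 = 18.66 × 4354.5556 ≈ 81256.007 mm = 81256.007/304.8 ft = 266.588 ft.

266.6 ft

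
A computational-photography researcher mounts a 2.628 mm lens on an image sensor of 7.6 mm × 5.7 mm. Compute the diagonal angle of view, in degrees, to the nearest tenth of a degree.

Sensor diagonal = √(7.6² + 5.7²) = √90.2500 ≈ 9.5000 mm.
Angle of view α = 2·arctan(d/2f) with d = 9.5000 mm and f = 2.628 mm.
d/2f = 1.80746; arctan(1.80746) ≈ 61.0459°, so α ≈ 122.0917°.

122.1°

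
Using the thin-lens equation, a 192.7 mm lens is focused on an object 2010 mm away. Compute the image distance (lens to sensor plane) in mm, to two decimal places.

213.13 mm

1/dᵢ = 1/f − 1/dₒ = 1/192.7 − 1/2010 = 0.0046919 mm⁻¹.
dᵢ = 1/0.0046919 ≈ 213.1332 mm.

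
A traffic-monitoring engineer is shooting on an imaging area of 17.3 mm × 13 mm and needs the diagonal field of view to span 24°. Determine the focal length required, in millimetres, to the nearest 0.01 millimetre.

50.90 mm

Sensor diagonal = √(17.3² + 13²) = √468.2900 ≈ 21.6400 mm.
From α = 2·arctan(d/2f) we get f = d / (2·tan(α/2)).
With d = 21.6400 mm and α/2 = 12°, tan(α/2) ≈ 0.21256, so f ≈ 21.6400 / 0.42511 ≈ 50.9041 mm.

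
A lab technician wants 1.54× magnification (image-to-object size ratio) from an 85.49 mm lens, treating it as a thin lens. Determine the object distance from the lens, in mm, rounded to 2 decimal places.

141.00 mm

With m = dᵢ/dₒ and 1/f = 1/dₒ + 1/dᵢ, substituting dᵢ = m·dₒ gives 1/f = (1 + 1/m)/dₒ, hence dₒ = f·(1 + 1/m).
dₒ = 85.49 × (1 + 1/1.54) = 85.49 × 1.64935 ≈ 141.003 mm.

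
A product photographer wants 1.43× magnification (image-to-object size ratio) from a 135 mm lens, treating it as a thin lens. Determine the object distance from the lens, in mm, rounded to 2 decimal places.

229.41 mm

With m = dᵢ/dₒ and 1/f = 1/dₒ + 1/dᵢ, substituting dᵢ = m·dₒ gives 1/f = (1 + 1/m)/dₒ, hence dₒ = f·(1 + 1/m).
dₒ = 135 × (1 + 1/1.43) = 135 × 1.69930 ≈ 229.406 mm.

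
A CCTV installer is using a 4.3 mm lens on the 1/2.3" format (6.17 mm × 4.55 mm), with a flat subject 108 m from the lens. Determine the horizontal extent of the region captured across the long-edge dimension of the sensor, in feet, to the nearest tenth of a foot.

dₒ: 108 m = 108000 mm.
Similar triangles through the lens centre give W/dₒ = w/dᵢ; with 1/f = 1/dₒ + 1/dᵢ this gives W = w·(dₒ − f)/f.
W = 6.17 mm × (108000 − 4.3) / 4.3 = 6.17 × 25115.2791 ≈ 154961.272 mm = 154961.272/304.8 ft = 508.403 ft.

508.4 ft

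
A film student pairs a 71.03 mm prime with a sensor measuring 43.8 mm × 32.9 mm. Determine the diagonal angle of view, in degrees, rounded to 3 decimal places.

42.174°

Sensor diagonal = √(43.8² + 32.9²) = √3000.8500 ≈ 54.7800 mm.
Angle of view α = 2·arctan(d/2f) with d = 54.7800 mm and f = 71.03 mm.
d/2f = 0.38561; arctan(0.38561) ≈ 21.0872°, so α ≈ 42.1745°.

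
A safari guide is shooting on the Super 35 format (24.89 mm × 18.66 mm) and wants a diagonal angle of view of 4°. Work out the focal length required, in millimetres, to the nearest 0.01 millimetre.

445.41 mm

Sensor diagonal = √(24.89² + 18.66²) = √967.7077 ≈ 31.1080 mm.
From α = 2·arctan(d/2f) we get f = d / (2·tan(α/2)).
With d = 31.1080 mm and α/2 = 2°, tan(α/2) ≈ 0.03492, so f ≈ 31.1080 / 0.06984 ≈ 445.4083 mm.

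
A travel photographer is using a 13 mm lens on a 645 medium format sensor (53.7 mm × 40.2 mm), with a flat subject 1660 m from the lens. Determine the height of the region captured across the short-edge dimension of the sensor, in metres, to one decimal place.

dₒ: 1660 m = 1.66e+06 mm.
Similar triangles through the lens centre give W/dₒ = h/dᵢ; with 1/f = 1/dₒ + 1/dᵢ this gives W = h·(dₒ − f)/f.
W = 40.2 mm × (1.66e+06 − 13) / 13 = 40.2 × 127691.3077 ≈ 5133190.569 mm = 5133.19 m.

5133.2 m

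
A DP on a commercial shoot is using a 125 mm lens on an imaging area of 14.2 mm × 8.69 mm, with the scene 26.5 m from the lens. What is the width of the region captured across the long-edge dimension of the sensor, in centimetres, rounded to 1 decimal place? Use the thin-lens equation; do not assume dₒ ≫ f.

dₒ: 26.5 m = 26500 mm.
Similar triangles through the lens centre give W/dₒ = w/dᵢ; with 1/f = 1/dₒ + 1/dᵢ this gives W = w·(dₒ − f)/f.
W = 14.2 mm × (26500 − 125) / 125 = 14.2 × 211.0000 ≈ 2996.200 mm = 299.62 cm.

299.6 cm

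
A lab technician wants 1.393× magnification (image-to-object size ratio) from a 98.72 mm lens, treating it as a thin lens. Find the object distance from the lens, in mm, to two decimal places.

169.59 mm

With m = dᵢ/dₒ and 1/f = 1/dₒ + 1/dᵢ, substituting dᵢ = m·dₒ gives 1/f = (1 + 1/m)/dₒ, hence dₒ = f·(1 + 1/m).
dₒ = 98.72 × (1 + 1/1.393) = 98.72 × 1.71788 ≈ 169.589 mm.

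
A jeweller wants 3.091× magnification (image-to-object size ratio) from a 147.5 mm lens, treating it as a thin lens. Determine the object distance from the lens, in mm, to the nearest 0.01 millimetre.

With m = dᵢ/dₒ and 1/f = 1/dₒ + 1/dᵢ, substituting dᵢ = m·dₒ gives 1/f = (1 + 1/m)/dₒ, hence dₒ = f·(1 + 1/m).
dₒ = 147.5 × (1 + 1/3.091) = 147.5 × 1.32352 ≈ 195.219 mm.

195.22 mm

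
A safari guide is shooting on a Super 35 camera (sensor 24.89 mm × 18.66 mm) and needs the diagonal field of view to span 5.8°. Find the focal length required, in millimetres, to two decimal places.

307.04 mm

Sensor diagonal = √(24.89² + 18.66²) = √967.7077 ≈ 31.1080 mm.
From α = 2·arctan(d/2f) we get f = d / (2·tan(α/2)).
With d = 31.1080 mm and α/2 = 2.9°, tan(α/2) ≈ 0.05066, so f ≈ 31.1080 / 0.10132 ≈ 307.0405 mm.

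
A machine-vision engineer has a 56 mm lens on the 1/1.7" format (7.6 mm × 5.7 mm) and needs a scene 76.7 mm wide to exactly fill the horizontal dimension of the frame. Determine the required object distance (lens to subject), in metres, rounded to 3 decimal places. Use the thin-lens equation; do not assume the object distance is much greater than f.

Magnification m = w/W = dᵢ/dₒ; combined with 1/f = 1/dₒ + 1/dᵢ this gives dₒ = f·(1 + W/w).
dₒ = 56 mm × (1 + 76.7/7.6) = 56 × 11.0921 ≈ 621.158 mm = 0.621158 m.

0.621 m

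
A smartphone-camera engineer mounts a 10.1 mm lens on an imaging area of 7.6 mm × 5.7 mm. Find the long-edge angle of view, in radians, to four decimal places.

0.7197 rad

Angle of view α = 2·arctan(w/2f) with w = 7.6 mm and f = 10.1 mm.
w/2f = 0.37624; arctan(0.37624) ≈ 0.3599 rad, so α ≈ 0.7197 rad.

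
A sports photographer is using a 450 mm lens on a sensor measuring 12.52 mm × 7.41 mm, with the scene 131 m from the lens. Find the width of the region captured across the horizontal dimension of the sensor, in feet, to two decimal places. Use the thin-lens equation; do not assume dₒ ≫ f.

dₒ: 131 m = 131000 mm.
Similar triangles through the lens centre give W/dₒ = w/dᵢ; with 1/f = 1/dₒ + 1/dᵢ this gives W = w·(dₒ − f)/f.
W = 12.52 mm × (131000 − 450) / 450 = 12.52 × 290.1111 ≈ 3632.191 mm = 3632.191/304.8 ft = 11.9166 ft.

11.92 ft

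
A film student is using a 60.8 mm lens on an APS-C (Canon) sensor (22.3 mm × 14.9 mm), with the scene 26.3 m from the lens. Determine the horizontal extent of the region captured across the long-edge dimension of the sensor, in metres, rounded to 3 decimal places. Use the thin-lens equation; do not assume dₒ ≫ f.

9.624 m

dₒ: 26.3 m = 26300 mm.
Similar triangles through the lens centre give W/dₒ = w/dᵢ; with 1/f = 1/dₒ + 1/dᵢ this gives W = w·(dₒ − f)/f.
W = 22.3 mm × (26300 − 60.8) / 60.8 = 22.3 × 431.5658 ≈ 9623.917 mm = 9.62392 m.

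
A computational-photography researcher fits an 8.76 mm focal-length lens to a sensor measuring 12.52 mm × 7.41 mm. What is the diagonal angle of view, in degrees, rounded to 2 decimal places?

79.41°

Sensor diagonal = √(12.52² + 7.41²) = √211.6585 ≈ 14.5485 mm.
Angle of view α = 2·arctan(d/2f) with d = 14.5485 mm and f = 8.76 mm.
d/2f = 0.83039; arctan(0.83039) ≈ 39.7060°, so α ≈ 79.4120°.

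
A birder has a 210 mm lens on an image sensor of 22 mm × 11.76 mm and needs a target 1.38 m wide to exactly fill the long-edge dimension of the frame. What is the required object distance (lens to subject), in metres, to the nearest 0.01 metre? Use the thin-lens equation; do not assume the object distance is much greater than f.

W: 1.38 m = 1380 mm.
Magnification m = w/W = dᵢ/dₒ; combined with 1/f = 1/dₒ + 1/dᵢ this gives dₒ = f·(1 + W/w).
dₒ = 210 mm × (1 + 1380/22) = 210 × 63.7273 ≈ 13382.727 mm = 13.3827 m.

13.38 m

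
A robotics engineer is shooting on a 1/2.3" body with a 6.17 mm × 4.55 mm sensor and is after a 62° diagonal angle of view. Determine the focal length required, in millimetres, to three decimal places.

Sensor diagonal = √(6.17² + 4.55²) = √58.7714 ≈ 7.6663 mm.
From α = 2·arctan(d/2f) we get f = d / (2·tan(α/2)).
With d = 7.6663 mm and α/2 = 31°, tan(α/2) ≈ 0.60086, so f ≈ 7.6663 / 1.20172 ≈ 6.3794 mm.

6.379 mm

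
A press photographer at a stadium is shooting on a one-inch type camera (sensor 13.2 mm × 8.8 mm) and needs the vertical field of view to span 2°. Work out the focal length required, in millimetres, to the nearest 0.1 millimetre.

252.1 mm

From α = 2·arctan(h/2f) we get f = h / (2·tan(α/2)).
With h = 8.8 mm and α/2 = 1°, tan(α/2) ≈ 0.01746, so f ≈ 8.8 / 0.03491 ≈ 252.0758 mm.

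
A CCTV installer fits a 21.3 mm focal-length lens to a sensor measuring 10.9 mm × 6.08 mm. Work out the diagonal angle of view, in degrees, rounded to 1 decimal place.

32.7°

Sensor diagonal = √(10.9² + 6.08²) = √155.7764 ≈ 12.4810 mm.
Angle of view α = 2·arctan(d/2f) with d = 12.4810 mm and f = 21.3 mm.
d/2f = 0.29298; arctan(0.29298) ≈ 16.3296°, so α ≈ 32.6593°.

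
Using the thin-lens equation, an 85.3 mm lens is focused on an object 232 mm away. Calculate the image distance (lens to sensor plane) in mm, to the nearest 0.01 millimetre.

1/dᵢ = 1/f − 1/dₒ = 1/85.3 − 1/232 = 0.0074130 mm⁻¹.
dᵢ = 1/0.0074130 ≈ 134.8984 mm.

134.90 mm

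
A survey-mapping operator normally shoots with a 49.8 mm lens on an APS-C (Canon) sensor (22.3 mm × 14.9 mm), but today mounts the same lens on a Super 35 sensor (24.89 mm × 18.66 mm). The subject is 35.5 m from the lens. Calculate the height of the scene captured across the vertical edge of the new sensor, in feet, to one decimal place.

The focal length stays 49.8 mm; the relevant sensor dimension is now h = 18.66 mm. Object distance dₒ = 35.5 m = 35500 mm.
Thin-lens field height W = h·(dₒ − f)/f = 18.66 × (35500 − 49.8)/49.8 ≈ 13283.147 mm = 13283.147/304.8 ft = 43.5799 ft.

43.6 ft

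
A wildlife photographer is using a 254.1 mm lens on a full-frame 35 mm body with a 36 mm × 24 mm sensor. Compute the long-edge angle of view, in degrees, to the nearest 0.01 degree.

8.10°

Angle of view α = 2·arctan(w/2f) with w = 36 mm and f = 254.1 mm.
w/2f = 0.07084; arctan(0.07084) ≈ 4.0520°, so α ≈ 8.1039°.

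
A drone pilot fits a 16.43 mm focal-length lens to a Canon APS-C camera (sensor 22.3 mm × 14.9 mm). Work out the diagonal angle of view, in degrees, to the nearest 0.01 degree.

Sensor diagonal = √(22.3² + 14.9²) = √719.3000 ≈ 26.8198 mm.
Angle of view α = 2·arctan(d/2f) with d = 26.8198 mm and f = 16.43 mm.
d/2f = 0.81618; arctan(0.81618) ≈ 39.2207°, so α ≈ 78.4415°.

78.44°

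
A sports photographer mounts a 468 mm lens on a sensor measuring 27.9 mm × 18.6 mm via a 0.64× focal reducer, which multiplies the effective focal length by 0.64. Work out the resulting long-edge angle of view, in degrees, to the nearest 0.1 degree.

Effective focal length f = 468 × 0.64 = 299.52 mm.
α = 2·arctan(27.9 / (2 × 299.52)) = 2·arctan(0.04657) ≈ 5.3332°.

5.3°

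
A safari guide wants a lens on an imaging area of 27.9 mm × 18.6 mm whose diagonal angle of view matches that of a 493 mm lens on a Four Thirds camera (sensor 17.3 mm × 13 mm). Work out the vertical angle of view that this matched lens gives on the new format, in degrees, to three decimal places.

1.395°

Sensor diagonal = √(17.3² + 13²) = √468.2900 ≈ 21.6400 mm.
Sensor diagonal = √(27.9² + 18.6²) = √1124.3700 ≈ 33.5316 mm.
Equal diagonal AOV ⇒ f₂ = f₁ · 33.5316/21.6400 = 493 × 1.54952 ≈ 763.9134 mm.
Vertical AOV on the new format = 2·arctan(18.6 / (2 × 763.9134)) = 2·arctan(0.01217) ≈ 1.3950°.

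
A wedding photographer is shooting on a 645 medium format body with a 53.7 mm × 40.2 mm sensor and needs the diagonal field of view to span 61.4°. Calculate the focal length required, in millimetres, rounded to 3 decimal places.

Sensor diagonal = √(53.7² + 40.2²) = √4499.7300 ≈ 67.0800 mm.
From α = 2·arctan(d/2f) we get f = d / (2·tan(α/2)).
With d = 67.0800 mm and α/2 = 30.7°, tan(α/2) ≈ 0.59376, so f ≈ 67.0800 / 1.18751 ≈ 56.4878 mm.

56.488 mm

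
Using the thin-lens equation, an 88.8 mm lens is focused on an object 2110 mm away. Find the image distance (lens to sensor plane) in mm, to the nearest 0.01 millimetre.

1/dᵢ = 1/f − 1/dₒ = 1/88.8 − 1/2110 = 0.0107873 mm⁻¹.
dᵢ = 1/0.0107873 ≈ 92.7014 mm.

92.70 mm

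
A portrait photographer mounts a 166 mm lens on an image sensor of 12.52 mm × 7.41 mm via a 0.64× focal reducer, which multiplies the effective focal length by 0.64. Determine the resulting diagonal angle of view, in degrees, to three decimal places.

7.834°

Effective focal length f = 166 × 0.64 = 106.24 mm.
Sensor diagonal = √(12.52² + 7.41²) = √211.6585 ≈ 14.5485 mm.
α = 2·arctan(14.548 / (2 × 106.24)) = 2·arctan(0.06847) ≈ 7.8338°.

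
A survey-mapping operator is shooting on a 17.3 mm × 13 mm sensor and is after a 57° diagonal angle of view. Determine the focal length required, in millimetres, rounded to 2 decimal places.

19.93 mm

Sensor diagonal = √(17.3² + 13²) = √468.2900 ≈ 21.6400 mm.
From α = 2·arctan(d/2f) we get f = d / (2·tan(α/2)).
With d = 21.6400 mm and α/2 = 28.5°, tan(α/2) ≈ 0.54296, so f ≈ 21.6400 / 1.08591 ≈ 19.9280 mm.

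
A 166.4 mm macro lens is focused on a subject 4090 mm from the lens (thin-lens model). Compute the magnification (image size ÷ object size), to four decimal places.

Thin lens: 1/f = 1/dₒ + 1/dᵢ → 1/dᵢ = 1/166.4 − 1/4090 = 0.0057651 mm⁻¹, so dᵢ ≈ 173.4570 mm.
Magnification m = dᵢ/dₒ = 173.4570/4090 ≈ 0.04241.

0.0424×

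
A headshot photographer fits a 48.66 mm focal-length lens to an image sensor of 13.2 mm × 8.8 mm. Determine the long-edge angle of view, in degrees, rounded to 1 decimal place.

Angle of view α = 2·arctan(w/2f) with w = 13.2 mm and f = 48.66 mm.
w/2f = 0.13564; arctan(0.13564) ≈ 7.7242°, so α ≈ 15.4484°.

15.4°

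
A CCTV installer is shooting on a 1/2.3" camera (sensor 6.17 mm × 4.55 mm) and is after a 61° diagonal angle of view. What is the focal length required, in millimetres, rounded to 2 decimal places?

6.51 mm

Sensor diagonal = √(6.17² + 4.55²) = √58.7714 ≈ 7.6663 mm.
From α = 2·arctan(d/2f) we get f = d / (2·tan(α/2)).
With d = 7.6663 mm and α/2 = 30.5°, tan(α/2) ≈ 0.58905, so f ≈ 7.6663 / 1.17809 ≈ 6.5074 mm.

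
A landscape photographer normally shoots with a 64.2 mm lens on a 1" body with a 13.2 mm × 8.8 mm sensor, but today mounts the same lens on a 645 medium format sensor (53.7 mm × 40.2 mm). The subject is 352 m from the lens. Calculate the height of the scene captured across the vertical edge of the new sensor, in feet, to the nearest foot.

The focal length stays 64.2 mm; the relevant sensor dimension is now h = 40.2 mm. Object distance dₒ = 352 m = 352000 mm.
Thin-lens field height W = h·(dₒ − f)/f = 40.2 × (352000 − 64.2)/64.2 ≈ 220371.015 mm = 220371.015/304.8 ft = 723.002 ft.

723 ft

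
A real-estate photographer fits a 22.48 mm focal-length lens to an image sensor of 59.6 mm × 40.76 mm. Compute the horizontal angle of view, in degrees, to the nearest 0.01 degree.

105.94°

Angle of view α = 2·arctan(w/2f) with w = 59.6 mm and f = 22.48 mm.
w/2f = 1.32562; arctan(1.32562) ≈ 52.9705°, so α ≈ 105.9409°.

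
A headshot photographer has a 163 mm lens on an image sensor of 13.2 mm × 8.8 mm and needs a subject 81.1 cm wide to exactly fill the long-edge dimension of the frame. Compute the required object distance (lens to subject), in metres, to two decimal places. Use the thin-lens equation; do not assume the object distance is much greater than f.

10.18 m

W: 81.1 cm = 811 mm.
Magnification m = w/W = dᵢ/dₒ; combined with 1/f = 1/dₒ + 1/dᵢ this gives dₒ = f·(1 + W/w).
dₒ = 163 mm × (1 + 811/13.2) = 163 × 62.4394 ≈ 10177.621 mm = 10.1776 m.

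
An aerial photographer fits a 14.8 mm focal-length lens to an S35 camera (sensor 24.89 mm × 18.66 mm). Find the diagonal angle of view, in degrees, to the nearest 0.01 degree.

Sensor diagonal = √(24.89² + 18.66²) = √967.7077 ≈ 31.1080 mm.
Angle of view α = 2·arctan(d/2f) with d = 31.1080 mm and f = 14.8 mm.
d/2f = 1.05095; arctan(1.05095) ≈ 46.4229°, so α ≈ 92.8459°.

92.85°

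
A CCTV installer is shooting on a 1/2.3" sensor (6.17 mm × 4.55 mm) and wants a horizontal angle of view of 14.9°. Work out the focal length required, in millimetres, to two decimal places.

23.59 mm

From α = 2·arctan(w/2f) we get f = w / (2·tan(α/2)).
With w = 6.17 mm and α/2 = 7.45°, tan(α/2) ≈ 0.13076, so f ≈ 6.17 / 0.26153 ≈ 23.5920 mm.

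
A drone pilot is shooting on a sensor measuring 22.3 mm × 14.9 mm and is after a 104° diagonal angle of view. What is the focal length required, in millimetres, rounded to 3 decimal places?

Sensor diagonal = √(22.3² + 14.9²) = √719.3000 ≈ 26.8198 mm.
From α = 2·arctan(d/2f) we get f = d / (2·tan(α/2)).
With d = 26.8198 mm and α/2 = 52°, tan(α/2) ≈ 1.27994, so f ≈ 26.8198 / 2.55988 ≈ 10.4769 mm.

10.477 mm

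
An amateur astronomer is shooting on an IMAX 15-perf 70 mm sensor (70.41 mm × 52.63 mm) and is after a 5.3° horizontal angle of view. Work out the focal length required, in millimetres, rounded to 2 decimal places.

760.63 mm

From α = 2·arctan(w/2f) we get f = w / (2·tan(α/2)).
With w = 70.41 mm and α/2 = 2.65°, tan(α/2) ≈ 0.04628, so f ≈ 70.41 / 0.09257 ≈ 760.6262 mm.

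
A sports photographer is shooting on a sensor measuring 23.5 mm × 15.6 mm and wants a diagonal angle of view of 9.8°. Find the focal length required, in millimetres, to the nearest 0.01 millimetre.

Sensor diagonal = √(23.5² + 15.6²) = √795.6100 ≈ 28.2066 mm.
From α = 2·arctan(d/2f) we get f = d / (2·tan(α/2)).
With d = 28.2066 mm and α/2 = 4.9°, tan(α/2) ≈ 0.08573, so f ≈ 28.2066 / 0.17146 ≈ 164.5076 mm.

164.51 mm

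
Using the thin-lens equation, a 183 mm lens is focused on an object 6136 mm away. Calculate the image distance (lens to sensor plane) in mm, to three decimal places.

1/dᵢ = 1/f − 1/dₒ = 1/183 − 1/6136 = 0.0053015 mm⁻¹.
dᵢ = 1/0.0053015 ≈ 188.6256 mm.

188.626 mm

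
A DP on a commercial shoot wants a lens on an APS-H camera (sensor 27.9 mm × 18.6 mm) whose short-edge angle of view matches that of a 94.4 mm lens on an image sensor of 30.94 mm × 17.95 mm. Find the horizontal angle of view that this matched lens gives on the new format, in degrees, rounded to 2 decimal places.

Equal short-edge AOV ⇒ f₂ = f₁ · 18.6/17.95 = 94.4 × 1.03621 ≈ 97.8184 mm.
Horizontal AOV on the new format = 2·arctan(27.9 / (2 × 97.8184)) = 2·arctan(0.14261) ≈ 16.2326°.

16.23°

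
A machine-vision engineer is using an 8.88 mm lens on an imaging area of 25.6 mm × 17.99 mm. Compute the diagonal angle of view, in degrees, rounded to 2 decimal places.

120.84°

Sensor diagonal = √(25.6² + 17.99²) = √979.0001 ≈ 31.2890 mm.
Angle of view α = 2·arctan(d/2f) with d = 31.2890 mm and f = 8.88 mm.
d/2f = 1.76177; arctan(1.76177) ≈ 60.4202°, so α ≈ 120.8405°.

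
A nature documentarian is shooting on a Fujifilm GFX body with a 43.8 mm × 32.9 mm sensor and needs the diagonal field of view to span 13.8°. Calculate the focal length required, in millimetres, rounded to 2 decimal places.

226.34 mm

Sensor diagonal = √(43.8² + 32.9²) = √3000.8500 ≈ 54.7800 mm.
From α = 2·arctan(d/2f) we get f = d / (2·tan(α/2)).
With d = 54.7800 mm and α/2 = 6.9°, tan(α/2) ≈ 0.12101, so f ≈ 54.7800 / 0.24203 ≈ 226.3388 mm.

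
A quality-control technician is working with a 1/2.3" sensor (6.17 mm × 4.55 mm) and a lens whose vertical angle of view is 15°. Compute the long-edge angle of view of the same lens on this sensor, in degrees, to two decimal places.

From the vertical AOV: f = 4.55 / (2·tan(7.5°)) = 4.55 / 0.26330 ≈ 17.2803 mm.
Long-edge AOV = 2·arctan(6.17 / (2 × 17.2803)) = 2·arctan(0.17853) ≈ 20.2444°.

20.24°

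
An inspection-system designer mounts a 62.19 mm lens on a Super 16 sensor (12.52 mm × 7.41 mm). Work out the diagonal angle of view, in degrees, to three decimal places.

Sensor diagonal = √(12.52² + 7.41²) = √211.6585 ≈ 14.5485 mm.
Angle of view α = 2·arctan(d/2f) with d = 14.5485 mm and f = 62.19 mm.
d/2f = 0.11697; arctan(0.11697) ≈ 6.6715°, so α ≈ 13.3429°.

13.343°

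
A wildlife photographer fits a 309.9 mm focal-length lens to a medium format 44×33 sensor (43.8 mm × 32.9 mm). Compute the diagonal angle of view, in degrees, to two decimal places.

Sensor diagonal = √(43.8² + 32.9²) = √3000.8500 ≈ 54.7800 mm.
Angle of view α = 2·arctan(d/2f) with d = 54.7800 mm and f = 309.9 mm.
d/2f = 0.08838; arctan(0.08838) ≈ 5.0509°, so α ≈ 10.1017°.

10.10°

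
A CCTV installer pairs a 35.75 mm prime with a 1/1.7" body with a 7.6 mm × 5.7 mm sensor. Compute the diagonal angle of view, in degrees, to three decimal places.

Sensor diagonal = √(7.6² + 5.7²) = √90.2500 ≈ 9.5000 mm.
Angle of view α = 2·arctan(d/2f) with d = 9.5000 mm and f = 35.75 mm.
d/2f = 0.13287; arctan(0.13287) ≈ 7.5684°, so α ≈ 15.1368°.

15.137°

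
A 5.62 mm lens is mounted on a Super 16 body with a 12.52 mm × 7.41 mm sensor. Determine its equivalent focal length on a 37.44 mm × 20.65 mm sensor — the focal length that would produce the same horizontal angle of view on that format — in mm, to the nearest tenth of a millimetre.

Equal angle of view means equal width/f ratio, so f₂ = f₁ · (width₂/width₁) = 5.62 × 37.44/12.52.
f₂ = 5.62 × 2.99042 ≈ 16.806 mm.

16.8 mm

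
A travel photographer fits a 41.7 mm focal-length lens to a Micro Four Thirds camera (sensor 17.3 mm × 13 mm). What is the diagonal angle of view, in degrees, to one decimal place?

Sensor diagonal = √(17.3² + 13²) = √468.2900 ≈ 21.6400 mm.
Angle of view α = 2·arctan(d/2f) with d = 21.6400 mm and f = 41.7 mm.
d/2f = 0.25947; arctan(0.25947) ≈ 14.5459°, so α ≈ 29.0918°.

29.1°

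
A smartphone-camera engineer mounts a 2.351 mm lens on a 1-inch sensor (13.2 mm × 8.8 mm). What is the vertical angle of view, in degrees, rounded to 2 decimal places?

Angle of view α = 2·arctan(h/2f) with h = 8.8 mm and f = 2.351 mm.
h/2f = 1.87154; arctan(1.87154) ≈ 61.8836°, so α ≈ 123.7672°.

123.77°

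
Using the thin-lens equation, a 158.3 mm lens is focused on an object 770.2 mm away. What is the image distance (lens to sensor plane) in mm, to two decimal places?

1/dᵢ = 1/f − 1/dₒ = 1/158.3 − 1/770.2 = 0.0050188 mm⁻¹.
dᵢ = 1/0.0050188 ≈ 199.2526 mm.

199.25 mm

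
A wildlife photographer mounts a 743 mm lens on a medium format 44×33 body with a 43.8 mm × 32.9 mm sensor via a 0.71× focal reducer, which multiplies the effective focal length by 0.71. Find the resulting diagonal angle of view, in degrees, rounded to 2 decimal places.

Effective focal length f = 743 × 0.71 = 527.53 mm.
Sensor diagonal = √(43.8² + 32.9²) = √3000.8500 ≈ 54.7800 mm.
α = 2·arctan(54.780 / (2 × 527.53)) = 2·arctan(0.05192) ≈ 5.9444°.

5.94°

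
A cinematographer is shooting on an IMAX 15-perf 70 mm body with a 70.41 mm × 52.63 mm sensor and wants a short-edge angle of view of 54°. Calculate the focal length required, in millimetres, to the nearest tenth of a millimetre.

51.6 mm

From α = 2·arctan(h/2f) we get f = h / (2·tan(α/2)).
With h = 52.63 mm and α/2 = 27°, tan(α/2) ≈ 0.50953, so f ≈ 52.63 / 1.01905 ≈ 51.6461 mm.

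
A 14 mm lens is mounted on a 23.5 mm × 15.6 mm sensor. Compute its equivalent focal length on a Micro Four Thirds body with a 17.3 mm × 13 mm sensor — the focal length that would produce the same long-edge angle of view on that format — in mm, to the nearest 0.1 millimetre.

Equal angle of view means equal width/f ratio, so f₂ = f₁ · (width₂/width₁) = 14 × 17.3/23.5.
f₂ = 14 × 0.73617 ≈ 10.306 mm.

10.3 mm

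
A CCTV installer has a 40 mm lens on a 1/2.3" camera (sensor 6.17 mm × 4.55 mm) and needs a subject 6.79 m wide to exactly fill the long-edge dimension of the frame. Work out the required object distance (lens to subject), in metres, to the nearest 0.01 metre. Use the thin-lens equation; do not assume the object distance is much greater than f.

44.06 m

W: 6.79 m = 6790 mm.
Magnification m = w/W = dᵢ/dₒ; combined with 1/f = 1/dₒ + 1/dᵢ this gives dₒ = f·(1 + W/w).
dₒ = 40 mm × (1 + 6790/6.17) = 40 × 1101.4862 ≈ 44059.449 mm = 44.0594 m.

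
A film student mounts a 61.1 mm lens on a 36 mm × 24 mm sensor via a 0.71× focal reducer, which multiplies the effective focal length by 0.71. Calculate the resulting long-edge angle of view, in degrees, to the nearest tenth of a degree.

Effective focal length f = 61.1 × 0.71 = 43.381 mm.
α = 2·arctan(36 / (2 × 43.381)) = 2·arctan(0.41493) ≈ 45.0699°.

45.1°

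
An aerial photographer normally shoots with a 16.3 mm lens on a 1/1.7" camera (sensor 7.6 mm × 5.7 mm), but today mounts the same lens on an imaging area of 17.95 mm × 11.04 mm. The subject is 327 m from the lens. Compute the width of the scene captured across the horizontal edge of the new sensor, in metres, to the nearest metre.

360 m

The focal length stays 16.3 mm; the relevant sensor dimension is now w = 17.95 mm. Object distance dₒ = 327 m = 327000 mm.
Thin-lens field width W = w·(dₒ − f)/f = 17.95 × (327000 − 16.3)/16.3 ≈ 360083.277 mm = 360.083 m.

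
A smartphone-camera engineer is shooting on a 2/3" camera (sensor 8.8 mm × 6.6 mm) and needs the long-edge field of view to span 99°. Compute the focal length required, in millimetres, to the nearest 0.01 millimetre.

From α = 2·arctan(w/2f) we get f = w / (2·tan(α/2)).
With w = 8.8 mm and α/2 = 49.5°, tan(α/2) ≈ 1.17085, so f ≈ 8.8 / 2.34170 ≈ 3.7580 mm.

3.76 mm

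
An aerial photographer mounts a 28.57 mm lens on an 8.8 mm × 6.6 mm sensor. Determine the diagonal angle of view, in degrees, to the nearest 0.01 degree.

Sensor diagonal = √(8.8² + 6.6²) = √121.0000 ≈ 11.0000 mm.
Angle of view α = 2·arctan(d/2f) with d = 11.0000 mm and f = 28.57 mm.
d/2f = 0.19251; arctan(0.19251) ≈ 10.8967°, so α ≈ 21.7934°.

21.79°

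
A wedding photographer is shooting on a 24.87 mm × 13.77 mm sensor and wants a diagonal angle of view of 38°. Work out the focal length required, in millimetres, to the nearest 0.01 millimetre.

41.28 mm

Sensor diagonal = √(24.87² + 13.77²) = √808.1298 ≈ 28.4276 mm.
From α = 2·arctan(d/2f) we get f = d / (2·tan(α/2)).
With d = 28.4276 mm and α/2 = 19°, tan(α/2) ≈ 0.34433, so f ≈ 28.4276 / 0.68866 ≈ 41.2799 mm.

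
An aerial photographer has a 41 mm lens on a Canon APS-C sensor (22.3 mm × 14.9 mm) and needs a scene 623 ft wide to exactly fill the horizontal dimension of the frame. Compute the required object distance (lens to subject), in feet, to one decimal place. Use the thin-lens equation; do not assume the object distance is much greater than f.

1145.6 ft

W: 623 ft × 304.8 mm/ft = 189890.39 mm.
Magnification m = w/W = dᵢ/dₒ; combined with 1/f = 1/dₒ + 1/dᵢ this gives dₒ = f·(1 + W/w).
dₒ = 41 mm × (1 + 189890/22.3) = 41 × 8516.2643 ≈ 349166.836 mm = 349166.836/304.8 ft = 1145.56 ft.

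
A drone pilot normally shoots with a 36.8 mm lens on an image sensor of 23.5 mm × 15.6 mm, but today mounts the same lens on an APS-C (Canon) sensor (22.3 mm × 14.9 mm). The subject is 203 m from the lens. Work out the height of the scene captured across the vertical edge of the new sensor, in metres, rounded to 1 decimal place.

82.2 m

The focal length stays 36.8 mm; the relevant sensor dimension is now h = 14.9 mm. Object distance dₒ = 203 m = 203000 mm.
Thin-lens field height W = h·(dₒ − f)/f = 14.9 × (203000 − 36.8)/36.8 ≈ 82178.035 mm = 82.178 m.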